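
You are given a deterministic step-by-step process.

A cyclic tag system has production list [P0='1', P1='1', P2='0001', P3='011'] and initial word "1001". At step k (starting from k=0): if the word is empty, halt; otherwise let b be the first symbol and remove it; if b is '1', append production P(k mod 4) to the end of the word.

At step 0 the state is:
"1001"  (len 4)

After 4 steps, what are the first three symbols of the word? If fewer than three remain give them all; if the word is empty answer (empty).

gen 0: "1001"  (len 4)
gen 1: "0011"  (len 4)
gen 2: "011"  (len 3)
gen 3: "11"  (len 2)
gen 4: "1011"  (len 4)

101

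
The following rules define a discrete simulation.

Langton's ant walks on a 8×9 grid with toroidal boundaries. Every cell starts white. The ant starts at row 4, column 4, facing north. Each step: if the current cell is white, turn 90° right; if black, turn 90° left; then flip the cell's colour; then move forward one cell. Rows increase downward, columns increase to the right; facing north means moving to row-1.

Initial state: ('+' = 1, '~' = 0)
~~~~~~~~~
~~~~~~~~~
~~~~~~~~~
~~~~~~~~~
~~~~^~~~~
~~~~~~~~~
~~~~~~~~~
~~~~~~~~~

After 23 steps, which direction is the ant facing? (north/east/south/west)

[0] ~~~~~~~~~
~~~~~~~~~
~~~~~~~~~
~~~~~~~~~
~~~~^~~~~
~~~~~~~~~
~~~~~~~~~
~~~~~~~~~
[1] ~~~~~~~~~
~~~~~~~~~
~~~~~~~~~
~~~~~~~~~
~~~~+>~~~
~~~~~~~~~
~~~~~~~~~
~~~~~~~~~
[2] ~~~~~~~~~
~~~~~~~~~
~~~~~~~~~
~~~~~~~~~
~~~~++~~~
~~~~~v~~~
~~~~~~~~~
~~~~~~~~~
[3] ~~~~~~~~~
~~~~~~~~~
~~~~~~~~~
~~~~~~~~~
~~~~++~~~
~~~~<+~~~
~~~~~~~~~
~~~~~~~~~
[4] ~~~~~~~~~
~~~~~~~~~
~~~~~~~~~
~~~~~~~~~
~~~~^+~~~
~~~~++~~~
~~~~~~~~~
~~~~~~~~~
[5] ~~~~~~~~~
~~~~~~~~~
~~~~~~~~~
~~~~~~~~~
~~~<~+~~~
~~~~++~~~
~~~~~~~~~
~~~~~~~~~
[6] ~~~~~~~~~
~~~~~~~~~
~~~~~~~~~
~~~^~~~~~
~~~+~+~~~
~~~~++~~~
~~~~~~~~~
~~~~~~~~~
[7] ~~~~~~~~~
~~~~~~~~~
~~~~~~~~~
~~~+>~~~~
~~~+~+~~~
~~~~++~~~
~~~~~~~~~
~~~~~~~~~
[8] ~~~~~~~~~
~~~~~~~~~
~~~~~~~~~
~~~++~~~~
~~~+v+~~~
~~~~++~~~
~~~~~~~~~
~~~~~~~~~
[9] ~~~~~~~~~
~~~~~~~~~
~~~~~~~~~
~~~++~~~~
~~~<++~~~
~~~~++~~~
~~~~~~~~~
~~~~~~~~~
[10] ~~~~~~~~~
~~~~~~~~~
~~~~~~~~~
~~~++~~~~
~~~~++~~~
~~~v++~~~
~~~~~~~~~
~~~~~~~~~
[11] ~~~~~~~~~
~~~~~~~~~
~~~~~~~~~
~~~++~~~~
~~~~++~~~
~~<+++~~~
~~~~~~~~~
~~~~~~~~~
[12] ~~~~~~~~~
~~~~~~~~~
~~~~~~~~~
~~~++~~~~
~~^~++~~~
~~++++~~~
~~~~~~~~~
~~~~~~~~~
[13] ~~~~~~~~~
~~~~~~~~~
~~~~~~~~~
~~~++~~~~
~~+>++~~~
~~++++~~~
~~~~~~~~~
~~~~~~~~~
[14] ~~~~~~~~~
~~~~~~~~~
~~~~~~~~~
~~~++~~~~
~~++++~~~
~~+v++~~~
~~~~~~~~~
~~~~~~~~~
[15] ~~~~~~~~~
~~~~~~~~~
~~~~~~~~~
~~~++~~~~
~~++++~~~
~~+~>+~~~
~~~~~~~~~
~~~~~~~~~
[16] ~~~~~~~~~
~~~~~~~~~
~~~~~~~~~
~~~++~~~~
~~++^+~~~
~~+~~+~~~
~~~~~~~~~
~~~~~~~~~
[17] ~~~~~~~~~
~~~~~~~~~
~~~~~~~~~
~~~++~~~~
~~+<~+~~~
~~+~~+~~~
~~~~~~~~~
~~~~~~~~~
[18] ~~~~~~~~~
~~~~~~~~~
~~~~~~~~~
~~~++~~~~
~~+~~+~~~
~~+v~+~~~
~~~~~~~~~
~~~~~~~~~
[19] ~~~~~~~~~
~~~~~~~~~
~~~~~~~~~
~~~++~~~~
~~+~~+~~~
~~<+~+~~~
~~~~~~~~~
~~~~~~~~~
[20] ~~~~~~~~~
~~~~~~~~~
~~~~~~~~~
~~~++~~~~
~~+~~+~~~
~~~+~+~~~
~~v~~~~~~
~~~~~~~~~
[21] ~~~~~~~~~
~~~~~~~~~
~~~~~~~~~
~~~++~~~~
~~+~~+~~~
~~~+~+~~~
~<+~~~~~~
~~~~~~~~~
[22] ~~~~~~~~~
~~~~~~~~~
~~~~~~~~~
~~~++~~~~
~~+~~+~~~
~^~+~+~~~
~++~~~~~~
~~~~~~~~~
[23] ~~~~~~~~~
~~~~~~~~~
~~~~~~~~~
~~~++~~~~
~~+~~+~~~
~+>+~+~~~
~++~~~~~~
~~~~~~~~~

east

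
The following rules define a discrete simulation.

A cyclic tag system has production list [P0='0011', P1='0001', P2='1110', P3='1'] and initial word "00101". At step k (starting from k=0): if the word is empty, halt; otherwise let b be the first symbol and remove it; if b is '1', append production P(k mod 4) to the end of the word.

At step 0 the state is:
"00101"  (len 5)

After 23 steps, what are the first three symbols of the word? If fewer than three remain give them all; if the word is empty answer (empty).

001

step 0: "00101"  (len 5)
step 1: "0101"  (len 4)
step 2: "101"  (len 3)
step 3: "011110"  (len 6)
step 4: "11110"  (len 5)
step 5: "11100011"  (len 8)
step 6: "11000110001"  (len 11)
step 7: "10001100011110"  (len 14)
step 8: "00011000111101"  (len 14)
step 9: "0011000111101"  (len 13)
step 10: "011000111101"  (len 12)
step 11: "11000111101"  (len 11)
step 12: "10001111011"  (len 11)
step 13: "00011110110011"  (len 14)
step 14: "0011110110011"  (len 13)
step 15: "011110110011"  (len 12)
step 16: "11110110011"  (len 11)
step 17: "11101100110011"  (len 14)
step 18: "11011001100110001"  (len 17)
step 19: "10110011001100011110"  (len 20)
step 20: "01100110011000111101"  (len 20)
step 21: "1100110011000111101"  (len 19)
step 22: "1001100110001111010001"  (len 22)
step 23: "0011001100011110100011110"  (len 25)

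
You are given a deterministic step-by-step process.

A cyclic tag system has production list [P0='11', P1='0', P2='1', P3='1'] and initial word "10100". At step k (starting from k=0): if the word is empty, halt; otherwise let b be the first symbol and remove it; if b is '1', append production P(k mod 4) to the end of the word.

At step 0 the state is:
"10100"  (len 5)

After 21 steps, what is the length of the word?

2

step 0: "10100"  (len 5)
step 1: "010011"  (len 6)
step 2: "10011"  (len 5)
step 3: "00111"  (len 5)
step 4: "0111"  (len 4)
step 5: "111"  (len 3)
step 6: "110"  (len 3)
step 7: "101"  (len 3)
step 8: "011"  (len 3)
step 9: "11"  (len 2)
step 10: "10"  (len 2)
step 11: "01"  (len 2)
step 12: "1"  (len 1)
step 13: "11"  (len 2)
step 14: "10"  (len 2)
step 15: "01"  (len 2)
step 16: "1"  (len 1)
step 17: "11"  (len 2)
step 18: "10"  (len 2)
step 19: "01"  (len 2)
step 20: "1"  (len 1)
step 21: "11"  (len 2)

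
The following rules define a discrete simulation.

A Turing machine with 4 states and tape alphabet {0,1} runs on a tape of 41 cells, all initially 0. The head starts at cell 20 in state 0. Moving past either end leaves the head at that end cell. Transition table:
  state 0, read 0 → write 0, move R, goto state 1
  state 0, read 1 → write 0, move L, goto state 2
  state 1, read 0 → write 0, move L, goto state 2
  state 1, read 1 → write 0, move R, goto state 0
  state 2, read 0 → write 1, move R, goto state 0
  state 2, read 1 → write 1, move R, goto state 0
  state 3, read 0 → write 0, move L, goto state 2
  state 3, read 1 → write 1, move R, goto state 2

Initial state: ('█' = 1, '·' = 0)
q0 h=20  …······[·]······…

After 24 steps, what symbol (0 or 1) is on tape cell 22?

[0] q0 h=20  …······[·]······…
[1] q1 h=21  …······[·]······…
[2] q2 h=20  …······[·]······…
[3] q0 h=21  …·····█[·]······…
[4] q1 h=22  …····█·[·]······…
[5] q2 h=21  …·····█[·]······…
[6] q0 h=22  …····██[·]······…
[7] q1 h=23  …···██·[·]······…
[8] q2 h=22  …····██[·]······…
[9] q0 h=23  …···███[·]······…
[10] q1 h=24  …··███·[·]······…
[11] q2 h=23  …···███[·]······…
[12] q0 h=24  …··████[·]······…
[13] q1 h=25  …·████·[·]······…
[14] q2 h=24  …··████[·]······…
[15] q0 h=25  …·█████[·]······…
[16] q1 h=26  …█████·[·]······…
[17] q2 h=25  …·█████[·]······…
[18] q0 h=26  …██████[·]······…
[19] q1 h=27  …█████·[·]······…
[20] q2 h=26  …██████[·]······…
[21] q0 h=27  …██████[·]······…
[22] q1 h=28  …█████·[·]······…
[23] q2 h=27  …██████[·]······…
[24] q0 h=28  …██████[·]······…

1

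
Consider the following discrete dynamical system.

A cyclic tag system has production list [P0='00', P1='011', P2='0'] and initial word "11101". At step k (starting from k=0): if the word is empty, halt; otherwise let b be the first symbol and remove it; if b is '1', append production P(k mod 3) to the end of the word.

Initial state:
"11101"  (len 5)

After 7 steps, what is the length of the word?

7

gen 0: "11101"  (len 5)
gen 1: "110100"  (len 6)
gen 2: "10100011"  (len 8)
gen 3: "01000110"  (len 8)
gen 4: "1000110"  (len 7)
gen 5: "000110011"  (len 9)
gen 6: "00110011"  (len 8)
gen 7: "0110011"  (len 7)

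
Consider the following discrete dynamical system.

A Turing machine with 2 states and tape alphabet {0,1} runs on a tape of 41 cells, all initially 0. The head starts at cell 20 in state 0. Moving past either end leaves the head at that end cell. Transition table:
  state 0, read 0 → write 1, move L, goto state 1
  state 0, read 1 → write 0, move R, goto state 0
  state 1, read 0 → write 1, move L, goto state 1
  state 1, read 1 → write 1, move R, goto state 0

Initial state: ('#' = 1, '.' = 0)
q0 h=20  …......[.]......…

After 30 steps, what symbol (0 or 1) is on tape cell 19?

1

[0] q0 h=20  …......[.]......…
[1] q1 h=19  …......[.]#.....…
[2] q1 h=18  …......[.]##....…
[3] q1 h=17  …......[.]###...…
[4] q1 h=16  …......[.]####..…
[5] q1 h=15  …......[.]#####.…
[6] q1 h=14  …......[.]######…
[7] q1 h=13  …......[.]######…
[8] q1 h=12  …......[.]######…
[9] q1 h=11  …......[.]######…
[10] q1 h=10  …......[.]######…
[11] q1 h= 9  …......[.]######…
[12] q1 h= 8  …......[.]######…
[13] q1 h= 7  …......[.]######…
[14] q1 h= 6  |......[.]######…
[15] q1 h= 5  |.....[.]######…
[16] q1 h= 4  |....[.]######…
[17] q1 h= 3  |...[.]######…
[18] q1 h= 2  |..[.]######…
[19] q1 h= 1  |.[.]######…
[20] q1 h= 0  |[.]######…
[21] q1 h= 0  |[#]######…
[22] q0 h= 1  |#[#]######…
[23] q0 h= 2  |#.[#]######…
[24] q0 h= 3  |#..[#]######…
[25] q0 h= 4  |#...[#]######…
[26] q0 h= 5  |#....[#]######…
[27] q0 h= 6  |#.....[#]######…
[28] q0 h= 7  …......[#]######…
[29] q0 h= 8  …......[#]######…
[30] q0 h= 9  …......[#]######…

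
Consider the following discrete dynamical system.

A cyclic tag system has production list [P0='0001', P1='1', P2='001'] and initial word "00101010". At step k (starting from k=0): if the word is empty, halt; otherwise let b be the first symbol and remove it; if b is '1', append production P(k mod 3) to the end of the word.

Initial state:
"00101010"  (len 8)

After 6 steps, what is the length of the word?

[0] "00101010"  (len 8)
[1] "0101010"  (len 7)
[2] "101010"  (len 6)
[3] "01010001"  (len 8)
[4] "1010001"  (len 7)
[5] "0100011"  (len 7)
[6] "100011"  (len 6)

6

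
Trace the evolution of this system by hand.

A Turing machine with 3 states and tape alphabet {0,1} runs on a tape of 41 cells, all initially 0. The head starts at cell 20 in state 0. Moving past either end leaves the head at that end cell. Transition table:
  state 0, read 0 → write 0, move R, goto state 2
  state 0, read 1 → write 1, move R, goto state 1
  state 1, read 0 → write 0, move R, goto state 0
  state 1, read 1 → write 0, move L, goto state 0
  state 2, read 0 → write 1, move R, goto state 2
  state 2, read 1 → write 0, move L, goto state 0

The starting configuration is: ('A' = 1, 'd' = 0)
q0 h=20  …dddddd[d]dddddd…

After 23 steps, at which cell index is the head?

40

[0] q0 h=20  …dddddd[d]dddddd…
[1] q2 h=21  …dddddd[d]dddddd…
[2] q2 h=22  …dddddA[d]dddddd…
[3] q2 h=23  …ddddAA[d]dddddd…
[4] q2 h=24  …dddAAA[d]dddddd…
[5] q2 h=25  …ddAAAA[d]dddddd…
[6] q2 h=26  …dAAAAA[d]dddddd…
[7] q2 h=27  …AAAAAA[d]dddddd…
[8] q2 h=28  …AAAAAA[d]dddddd…
[9] q2 h=29  …AAAAAA[d]dddddd…
[10] q2 h=30  …AAAAAA[d]dddddd…
[11] q2 h=31  …AAAAAA[d]dddddd…
[12] q2 h=32  …AAAAAA[d]dddddd…
[13] q2 h=33  …AAAAAA[d]dddddd…
[14] q2 h=34  …AAAAAA[d]dddddd|
[15] q2 h=35  …AAAAAA[d]ddddd|
[16] q2 h=36  …AAAAAA[d]dddd|
[17] q2 h=37  …AAAAAA[d]ddd|
[18] q2 h=38  …AAAAAA[d]dd|
[19] q2 h=39  …AAAAAA[d]d|
[20] q2 h=40  …AAAAAA[d]|
[21] q2 h=40  …AAAAAA[A]|
[22] q0 h=39  …AAAAAA[A]d|
[23] q1 h=40  …AAAAAA[d]|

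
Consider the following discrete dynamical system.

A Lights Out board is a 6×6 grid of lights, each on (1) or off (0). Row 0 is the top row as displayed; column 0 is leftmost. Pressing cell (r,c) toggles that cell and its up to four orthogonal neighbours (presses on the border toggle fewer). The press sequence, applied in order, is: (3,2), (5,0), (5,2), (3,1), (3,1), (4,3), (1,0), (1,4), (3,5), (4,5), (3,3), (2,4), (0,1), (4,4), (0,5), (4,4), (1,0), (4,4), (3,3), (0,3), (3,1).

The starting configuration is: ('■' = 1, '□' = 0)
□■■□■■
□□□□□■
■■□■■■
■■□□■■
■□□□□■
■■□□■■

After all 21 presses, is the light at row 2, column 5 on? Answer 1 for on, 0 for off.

1

k=0  □■■□■■
□□□□□■
■■□■■■
■■□□■■
■□□□□■
■■□□■■
k=1  □■■□■■
□□□□□■
■■■■■■
■□■■■■
■□■□□■
■■□□■■
k=2  □■■□■■
□□□□□■
■■■■■■
■□■■■■
□□■□□■
□□□□■■
k=3  □■■□■■
□□□□□■
■■■■■■
■□■■■■
□□□□□■
□■■■■■
k=4  □■■□■■
□□□□□■
■□■■■■
□■□■■■
□■□□□■
□■■■■■
k=5  □■■□■■
□□□□□■
■■■■■■
■□■■■■
□□□□□■
□■■■■■
k=6  □■■□■■
□□□□□■
■■■■■■
■□■□■■
□□■■■■
□■■□■■
k=7  ■■■□■■
■■□□□■
□■■■■■
■□■□■■
□□■■■■
□■■□■■
k=8  ■■■□□■
■■□■■□
□■■■□■
■□■□■■
□□■■■■
□■■□■■
k=9  ■■■□□■
■■□■■□
□■■■□□
■□■□□□
□□■■■□
□■■□■■
k=10  ■■■□□■
■■□■■□
□■■■□□
■□■□□■
□□■■□■
□■■□■□
k=11  ■■■□□■
■■□■■□
□■■□□□
■□□■■■
□□■□□■
□■■□■□
k=12  ■■■□□■
■■□■□□
□■■■■■
■□□■□■
□□■□□■
□■■□■□
k=13  □□□□□■
■□□■□□
□■■■■■
■□□■□■
□□■□□■
□■■□■□
k=14  □□□□□■
■□□■□□
□■■■■■
■□□■■■
□□■■■□
□■■□□□
k=15  □□□□■□
■□□■□■
□■■■■■
■□□■■■
□□■■■□
□■■□□□
k=16  □□□□■□
■□□■□■
□■■■■■
■□□■□■
□□■□□■
□■■□■□
k=17  ■□□□■□
□■□■□■
■■■■■■
■□□■□■
□□■□□■
□■■□■□
k=18  ■□□□■□
□■□■□■
■■■■■■
■□□■■■
□□■■■□
□■■□□□
k=19  ■□□□■□
□■□■□■
■■■□■■
■□■□□■
□□■□■□
□■■□□□
k=20  ■□■■□□
□■□□□■
■■■□■■
■□■□□■
□□■□■□
□■■□□□
k=21  ■□■■□□
□■□□□■
■□■□■■
□■□□□■
□■■□■□
□■■□□□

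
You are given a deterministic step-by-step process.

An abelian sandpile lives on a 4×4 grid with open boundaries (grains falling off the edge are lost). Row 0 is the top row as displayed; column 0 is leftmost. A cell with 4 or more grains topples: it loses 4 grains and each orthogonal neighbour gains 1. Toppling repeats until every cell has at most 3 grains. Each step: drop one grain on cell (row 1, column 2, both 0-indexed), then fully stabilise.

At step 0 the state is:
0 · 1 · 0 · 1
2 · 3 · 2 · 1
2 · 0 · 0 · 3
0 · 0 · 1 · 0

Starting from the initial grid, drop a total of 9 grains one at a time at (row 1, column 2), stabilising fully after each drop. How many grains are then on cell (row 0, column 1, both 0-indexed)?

step 0: 0 · 1 · 0 · 1
2 · 3 · 2 · 1
2 · 0 · 0 · 3
0 · 0 · 1 · 0
step 1: 0 · 1 · 0 · 1
2 · 3 · 3 · 1
2 · 0 · 0 · 3
0 · 0 · 1 · 0
step 2: 0 · 2 · 1 · 1
3 · 0 · 1 · 2
2 · 1 · 1 · 3
0 · 0 · 1 · 0
step 3: 0 · 2 · 1 · 1
3 · 0 · 2 · 2
2 · 1 · 1 · 3
0 · 0 · 1 · 0
step 4: 0 · 2 · 1 · 1
3 · 0 · 3 · 2
2 · 1 · 1 · 3
0 · 0 · 1 · 0
step 5: 0 · 2 · 2 · 1
3 · 1 · 0 · 3
2 · 1 · 2 · 3
0 · 0 · 1 · 0
step 6: 0 · 2 · 2 · 1
3 · 1 · 1 · 3
2 · 1 · 2 · 3
0 · 0 · 1 · 0
step 7: 0 · 2 · 2 · 1
3 · 1 · 2 · 3
2 · 1 · 2 · 3
0 · 0 · 1 · 0
step 8: 0 · 2 · 2 · 1
3 · 1 · 3 · 3
2 · 1 · 2 · 3
0 · 0 · 1 · 0
step 9: 0 · 2 · 3 · 2
3 · 2 · 2 · 1
2 · 2 · 0 · 1
0 · 0 · 2 · 1

2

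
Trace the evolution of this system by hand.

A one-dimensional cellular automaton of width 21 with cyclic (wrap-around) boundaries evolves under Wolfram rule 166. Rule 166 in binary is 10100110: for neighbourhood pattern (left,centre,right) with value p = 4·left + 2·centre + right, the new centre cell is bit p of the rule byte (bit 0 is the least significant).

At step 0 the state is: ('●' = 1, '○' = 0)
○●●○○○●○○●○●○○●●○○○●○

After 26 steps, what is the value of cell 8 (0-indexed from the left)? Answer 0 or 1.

0

gen 0: ○●●○○○●○○●○●○○●●○○○●○
gen 1: ●○○○○●●○●●●●○●○○○○●●○
gen 2: ●○○○●○○●○●●○●●○○○●○○●
gen 3: ○○○●●○●●●○○●○○○○●●○●○
gen 4: ○○●○○●○●○○●●○○○●○○●●○
gen 5: ○●●○●●●●○●○○○○●●○●○○○
gen 6: ●○○●○●●○●●○○○●○○●●○○○
gen 7: ●○●●●○○●○○○○●●○●○○○○●
gen 8: ○●○●○○●●○○○●○○●●○○○●○
gen 9: ●●●●○●○○○○●●○●○○○○●●○
gen 10: ○●●○●●○○○●○○●●○○○●○○●
gen 11: ●○○●○○○○●●○●○○○○●●○●●
gen 12: ○○●●○○○●○○●●○○○●○○●○●
gen 13: ○●○○○○●●○●○○○○●●○●●●●
gen 14: ●●○○○●○○●●○○○●○○●○●●○
gen 15: ○○○○●●○●○○○○●●○●●●○○●
gen 16: ○○○●○○●●○○○●○○●○●○○●●
gen 17: ○○●●○●○○○○●●○●●●●○●○○
gen 18: ○●○○●●○○○●○○●○●●○●●○○
gen 19: ●●○●○○○○●●○●●●○○●○○○○
gen 20: ○○●●○○○●○○●○●○○●●○○○●
gen 21: ○●○○○○●●○●●●●○●○○○○●●
gen 22: ●●○○○●○○●○●●○●●○○○●○○
gen 23: ○○○○●●○●●●○○●○○○○●●○●
gen 24: ○○○●○○●○●○○●●○○○●○○●●
gen 25: ○○●●○●●●●○●○○○○●●○●○○
gen 26: ○●○○●○●●○●●○○○●○○●●○○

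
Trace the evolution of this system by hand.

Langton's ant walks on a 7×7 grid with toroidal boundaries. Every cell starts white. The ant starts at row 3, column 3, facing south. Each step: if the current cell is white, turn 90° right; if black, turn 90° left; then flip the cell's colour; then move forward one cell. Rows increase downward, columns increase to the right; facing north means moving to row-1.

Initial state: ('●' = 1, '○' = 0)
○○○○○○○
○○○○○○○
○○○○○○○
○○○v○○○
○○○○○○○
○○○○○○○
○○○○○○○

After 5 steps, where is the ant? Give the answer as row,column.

3,4

gen 0: ○○○○○○○
○○○○○○○
○○○○○○○
○○○v○○○
○○○○○○○
○○○○○○○
○○○○○○○
gen 1: ○○○○○○○
○○○○○○○
○○○○○○○
○○<●○○○
○○○○○○○
○○○○○○○
○○○○○○○
gen 2: ○○○○○○○
○○○○○○○
○○^○○○○
○○●●○○○
○○○○○○○
○○○○○○○
○○○○○○○
gen 3: ○○○○○○○
○○○○○○○
○○●>○○○
○○●●○○○
○○○○○○○
○○○○○○○
○○○○○○○
gen 4: ○○○○○○○
○○○○○○○
○○●●○○○
○○●v○○○
○○○○○○○
○○○○○○○
○○○○○○○
gen 5: ○○○○○○○
○○○○○○○
○○●●○○○
○○●○>○○
○○○○○○○
○○○○○○○
○○○○○○○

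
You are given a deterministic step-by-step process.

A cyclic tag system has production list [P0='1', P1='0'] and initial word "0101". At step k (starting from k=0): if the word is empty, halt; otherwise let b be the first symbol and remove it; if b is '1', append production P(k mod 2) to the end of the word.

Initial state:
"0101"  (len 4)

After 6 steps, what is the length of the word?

[0] "0101"  (len 4)
[1] "101"  (len 3)
[2] "010"  (len 3)
[3] "10"  (len 2)
[4] "00"  (len 2)
[5] "0"  (len 1)
[6] (halted — word empty)

0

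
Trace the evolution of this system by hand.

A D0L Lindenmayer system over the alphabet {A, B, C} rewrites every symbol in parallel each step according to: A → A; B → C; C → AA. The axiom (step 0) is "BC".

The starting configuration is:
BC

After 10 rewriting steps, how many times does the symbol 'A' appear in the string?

step 0: BC
step 1: CAA
step 2: AAAA
step 3: AAAA
step 4: AAAA
step 5: AAAA
step 6: AAAA
step 7: AAAA
step 8: AAAA
step 9: AAAA
step 10: AAAA

4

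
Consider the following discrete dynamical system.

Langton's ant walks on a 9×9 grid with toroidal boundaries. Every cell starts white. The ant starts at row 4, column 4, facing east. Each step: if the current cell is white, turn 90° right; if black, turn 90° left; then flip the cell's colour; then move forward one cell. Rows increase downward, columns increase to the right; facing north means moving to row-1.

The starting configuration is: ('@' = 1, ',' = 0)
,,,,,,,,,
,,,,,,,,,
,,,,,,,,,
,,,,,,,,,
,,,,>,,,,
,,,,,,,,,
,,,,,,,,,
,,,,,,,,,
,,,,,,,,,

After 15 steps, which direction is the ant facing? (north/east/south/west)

south

0) ,,,,,,,,,
,,,,,,,,,
,,,,,,,,,
,,,,,,,,,
,,,,>,,,,
,,,,,,,,,
,,,,,,,,,
,,,,,,,,,
,,,,,,,,,
1) ,,,,,,,,,
,,,,,,,,,
,,,,,,,,,
,,,,,,,,,
,,,,@,,,,
,,,,v,,,,
,,,,,,,,,
,,,,,,,,,
,,,,,,,,,
2) ,,,,,,,,,
,,,,,,,,,
,,,,,,,,,
,,,,,,,,,
,,,,@,,,,
,,,<@,,,,
,,,,,,,,,
,,,,,,,,,
,,,,,,,,,
3) ,,,,,,,,,
,,,,,,,,,
,,,,,,,,,
,,,,,,,,,
,,,^@,,,,
,,,@@,,,,
,,,,,,,,,
,,,,,,,,,
,,,,,,,,,
4) ,,,,,,,,,
,,,,,,,,,
,,,,,,,,,
,,,,,,,,,
,,,@>,,,,
,,,@@,,,,
,,,,,,,,,
,,,,,,,,,
,,,,,,,,,
5) ,,,,,,,,,
,,,,,,,,,
,,,,,,,,,
,,,,^,,,,
,,,@,,,,,
,,,@@,,,,
,,,,,,,,,
,,,,,,,,,
,,,,,,,,,
6) ,,,,,,,,,
,,,,,,,,,
,,,,,,,,,
,,,,@>,,,
,,,@,,,,,
,,,@@,,,,
,,,,,,,,,
,,,,,,,,,
,,,,,,,,,
7) ,,,,,,,,,
,,,,,,,,,
,,,,,,,,,
,,,,@@,,,
,,,@,v,,,
,,,@@,,,,
,,,,,,,,,
,,,,,,,,,
,,,,,,,,,
8) ,,,,,,,,,
,,,,,,,,,
,,,,,,,,,
,,,,@@,,,
,,,@<@,,,
,,,@@,,,,
,,,,,,,,,
,,,,,,,,,
,,,,,,,,,
9) ,,,,,,,,,
,,,,,,,,,
,,,,,,,,,
,,,,^@,,,
,,,@@@,,,
,,,@@,,,,
,,,,,,,,,
,,,,,,,,,
,,,,,,,,,
10) ,,,,,,,,,
,,,,,,,,,
,,,,,,,,,
,,,<,@,,,
,,,@@@,,,
,,,@@,,,,
,,,,,,,,,
,,,,,,,,,
,,,,,,,,,
11) ,,,,,,,,,
,,,,,,,,,
,,,^,,,,,
,,,@,@,,,
,,,@@@,,,
,,,@@,,,,
,,,,,,,,,
,,,,,,,,,
,,,,,,,,,
12) ,,,,,,,,,
,,,,,,,,,
,,,@>,,,,
,,,@,@,,,
,,,@@@,,,
,,,@@,,,,
,,,,,,,,,
,,,,,,,,,
,,,,,,,,,
13) ,,,,,,,,,
,,,,,,,,,
,,,@@,,,,
,,,@v@,,,
,,,@@@,,,
,,,@@,,,,
,,,,,,,,,
,,,,,,,,,
,,,,,,,,,
14) ,,,,,,,,,
,,,,,,,,,
,,,@@,,,,
,,,<@@,,,
,,,@@@,,,
,,,@@,,,,
,,,,,,,,,
,,,,,,,,,
,,,,,,,,,
15) ,,,,,,,,,
,,,,,,,,,
,,,@@,,,,
,,,,@@,,,
,,,v@@,,,
,,,@@,,,,
,,,,,,,,,
,,,,,,,,,
,,,,,,,,,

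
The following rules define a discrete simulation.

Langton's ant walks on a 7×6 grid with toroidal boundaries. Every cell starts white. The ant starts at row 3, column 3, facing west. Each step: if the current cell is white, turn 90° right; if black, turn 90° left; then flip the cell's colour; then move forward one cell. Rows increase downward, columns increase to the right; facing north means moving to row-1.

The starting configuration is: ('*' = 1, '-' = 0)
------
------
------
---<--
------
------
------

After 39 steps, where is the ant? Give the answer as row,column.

step 0: ------
------
------
---<--
------
------
------
step 1: ------
------
---^--
---*--
------
------
------
step 2: ------
------
---*>-
---*--
------
------
------
step 3: ------
------
---**-
---*v-
------
------
------
step 4: ------
------
---**-
---<*-
------
------
------
step 5: ------
------
---**-
----*-
---v--
------
------
step 6: ------
------
---**-
----*-
--<*--
------
------
step 7: ------
------
---**-
--^-*-
--**--
------
------
step 8: ------
------
---**-
--*>*-
--**--
------
------
step 9: ------
------
---**-
--***-
--*v--
------
------
step 10: ------
------
---**-
--***-
--*->-
------
------
step 11: ------
------
---**-
--***-
--*-*-
----v-
------
step 12: ------
------
---**-
--***-
--*-*-
---<*-
------
step 13: ------
------
---**-
--***-
--*^*-
---**-
------
step 14: ------
------
---**-
--***-
--**>-
---**-
------
step 15: ------
------
---**-
--**^-
--**--
---**-
------
step 16: ------
------
---**-
--*<--
--**--
---**-
------
step 17: ------
------
---**-
--*---
--*v--
---**-
------
step 18: ------
------
---**-
--*---
--*->-
---**-
------
step 19: ------
------
---**-
--*---
--*-*-
---*v-
------
step 20: ------
------
---**-
--*---
--*-*-
---*->
------
step 21: ------
------
---**-
--*---
--*-*-
---*-*
-----v
step 22: ------
------
---**-
--*---
--*-*-
---*-*
----<*
step 23: ------
------
---**-
--*---
--*-*-
---*^*
----**
step 24: ------
------
---**-
--*---
--*-*-
---**>
----**
step 25: ------
------
---**-
--*---
--*-*^
---**-
----**
step 26: ------
------
---**-
--*---
>-*-**
---**-
----**
step 27: ------
------
---**-
--*---
*-*-**
v--**-
----**
step 28: ------
------
---**-
--*---
*-*-**
*--**<
----**
step 29: ------
------
---**-
--*---
*-*-*^
*--***
----**
step 30: ------
------
---**-
--*---
*-*-<-
*--***
----**
step 31: ------
------
---**-
--*---
*-*---
*--*v*
----**
step 32: ------
------
---**-
--*---
*-*---
*--*->
----**
step 33: ------
------
---**-
--*---
*-*--^
*--*--
----**
step 34: ------
------
---**-
--*---
>-*--*
*--*--
----**
step 35: ------
------
---**-
^-*---
--*--*
*--*--
----**
step 36: ------
------
---**-
*>*---
--*--*
*--*--
----**
step 37: ------
------
---**-
***---
-v*--*
*--*--
----**
step 38: ------
------
---**-
***---
<**--*
*--*--
----**
step 39: ------
------
---**-
^**---
***--*
*--*--
----**

3,0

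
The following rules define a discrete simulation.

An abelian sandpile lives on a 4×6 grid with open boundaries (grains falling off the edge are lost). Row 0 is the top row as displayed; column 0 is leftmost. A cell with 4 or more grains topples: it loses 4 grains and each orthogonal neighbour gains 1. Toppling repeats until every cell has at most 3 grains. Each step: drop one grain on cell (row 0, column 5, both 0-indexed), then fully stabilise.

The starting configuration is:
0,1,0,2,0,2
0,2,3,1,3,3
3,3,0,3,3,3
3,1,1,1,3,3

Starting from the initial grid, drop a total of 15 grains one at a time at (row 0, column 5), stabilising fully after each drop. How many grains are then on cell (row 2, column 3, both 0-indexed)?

0) 0,1,0,2,0,2
0,2,3,1,3,3
3,3,0,3,3,3
3,1,1,1,3,3
1) 0,1,0,2,0,3
0,2,3,1,3,3
3,3,0,3,3,3
3,1,1,1,3,3
2) 0,1,0,2,2,1
0,2,3,3,1,2
3,3,1,0,3,2
3,1,1,3,1,1
3) 0,1,0,2,2,2
0,2,3,3,1,2
3,3,1,0,3,2
3,1,1,3,1,1
4) 0,1,0,2,2,3
0,2,3,3,1,2
3,3,1,0,3,2
3,1,1,3,1,1
5) 0,1,0,2,3,0
0,2,3,3,1,3
3,3,1,0,3,2
3,1,1,3,1,1
6) 0,1,0,2,3,1
0,2,3,3,1,3
3,3,1,0,3,2
3,1,1,3,1,1
7) 0,1,0,2,3,2
0,2,3,3,1,3
3,3,1,0,3,2
3,1,1,3,1,1
8) 0,1,0,2,3,3
0,2,3,3,1,3
3,3,1,0,3,2
3,1,1,3,1,1
9) 0,1,0,3,0,2
0,2,3,3,3,0
3,3,1,0,3,3
3,1,1,3,1,1
10) 0,1,0,3,0,3
0,2,3,3,3,0
3,3,1,0,3,3
3,1,1,3,1,1
11) 0,1,0,3,1,0
0,2,3,3,3,1
3,3,1,0,3,3
3,1,1,3,1,1
12) 0,1,0,3,1,1
0,2,3,3,3,1
3,3,1,0,3,3
3,1,1,3,1,1
13) 0,1,0,3,1,2
0,2,3,3,3,1
3,3,1,0,3,3
3,1,1,3,1,1
14) 0,1,0,3,1,3
0,2,3,3,3,1
3,3,1,0,3,3
3,1,1,3,1,1
15) 0,1,0,3,2,0
0,2,3,3,3,2
3,3,1,0,3,3
3,1,1,3,1,1

0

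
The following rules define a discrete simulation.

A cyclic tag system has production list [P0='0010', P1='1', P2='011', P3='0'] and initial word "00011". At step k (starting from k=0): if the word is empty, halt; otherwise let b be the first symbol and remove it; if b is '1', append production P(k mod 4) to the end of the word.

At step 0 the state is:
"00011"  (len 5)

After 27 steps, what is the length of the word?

gen 0: "00011"  (len 5)
gen 1: "0011"  (len 4)
gen 2: "011"  (len 3)
gen 3: "11"  (len 2)
gen 4: "10"  (len 2)
gen 5: "00010"  (len 5)
gen 6: "0010"  (len 4)
gen 7: "010"  (len 3)
gen 8: "10"  (len 2)
gen 9: "00010"  (len 5)
gen 10: "0010"  (len 4)
gen 11: "010"  (len 3)
gen 12: "10"  (len 2)
gen 13: "00010"  (len 5)
gen 14: "0010"  (len 4)
gen 15: "010"  (len 3)
gen 16: "10"  (len 2)
gen 17: "00010"  (len 5)
gen 18: "0010"  (len 4)
gen 19: "010"  (len 3)
gen 20: "10"  (len 2)
gen 21: "00010"  (len 5)
gen 22: "0010"  (len 4)
gen 23: "010"  (len 3)
gen 24: "10"  (len 2)
gen 25: "00010"  (len 5)
gen 26: "0010"  (len 4)
gen 27: "010"  (len 3)

3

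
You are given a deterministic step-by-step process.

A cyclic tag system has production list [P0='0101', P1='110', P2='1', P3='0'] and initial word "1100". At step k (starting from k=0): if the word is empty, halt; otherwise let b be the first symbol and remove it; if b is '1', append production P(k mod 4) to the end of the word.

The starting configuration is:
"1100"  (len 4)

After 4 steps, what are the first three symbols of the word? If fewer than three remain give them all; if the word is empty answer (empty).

010

0) "1100"  (len 4)
1) "1000101"  (len 7)
2) "000101110"  (len 9)
3) "00101110"  (len 8)
4) "0101110"  (len 7)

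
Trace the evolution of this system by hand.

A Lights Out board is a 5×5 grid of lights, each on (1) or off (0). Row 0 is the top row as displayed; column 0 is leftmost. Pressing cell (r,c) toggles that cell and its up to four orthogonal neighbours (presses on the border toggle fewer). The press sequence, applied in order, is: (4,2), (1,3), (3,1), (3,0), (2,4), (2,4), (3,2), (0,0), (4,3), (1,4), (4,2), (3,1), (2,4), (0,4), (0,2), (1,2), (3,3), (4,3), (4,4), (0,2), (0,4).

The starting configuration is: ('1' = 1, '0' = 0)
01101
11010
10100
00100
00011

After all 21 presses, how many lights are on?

step 0: 01101
11010
10100
00100
00011
step 1: 01101
11010
10100
00000
01101
step 2: 01111
11101
10110
00000
01101
step 3: 01111
11101
11110
11100
00101
step 4: 01111
11101
01110
00100
10101
step 5: 01111
11100
01101
00101
10101
step 6: 01111
11101
01110
00100
10101
step 7: 01111
11101
01010
01010
10001
step 8: 10111
01101
01010
01010
10001
step 9: 10111
01101
01010
01000
10110
step 10: 10110
01110
01011
01000
10110
step 11: 10110
01110
01011
01100
11000
step 12: 10110
01110
00011
10000
10000
step 13: 10110
01111
00000
10001
10000
step 14: 10101
01110
00000
10001
10000
step 15: 11011
01010
00000
10001
10000
step 16: 11111
00100
00100
10001
10000
step 17: 11111
00100
00110
10110
10010
step 18: 11111
00100
00110
10100
10101
step 19: 11111
00100
00110
10101
10110
step 20: 10001
00000
00110
10101
10110
step 21: 10010
00001
00110
10101
10110

11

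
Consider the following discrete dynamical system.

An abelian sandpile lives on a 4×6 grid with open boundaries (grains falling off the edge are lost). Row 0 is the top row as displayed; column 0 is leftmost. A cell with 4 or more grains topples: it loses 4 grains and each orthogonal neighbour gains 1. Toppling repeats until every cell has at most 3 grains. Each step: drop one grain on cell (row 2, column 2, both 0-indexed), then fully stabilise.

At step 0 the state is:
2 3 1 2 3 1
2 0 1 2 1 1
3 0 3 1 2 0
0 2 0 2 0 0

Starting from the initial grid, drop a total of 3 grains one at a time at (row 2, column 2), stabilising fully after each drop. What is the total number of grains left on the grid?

t=0: 2 3 1 2 3 1
2 0 1 2 1 1
3 0 3 1 2 0
0 2 0 2 0 0
t=1: 2 3 1 2 3 1
2 0 2 2 1 1
3 1 0 2 2 0
0 2 1 2 0 0
t=2: 2 3 1 2 3 1
2 0 2 2 1 1
3 1 1 2 2 0
0 2 1 2 0 0
t=3: 2 3 1 2 3 1
2 0 2 2 1 1
3 1 2 2 2 0
0 2 1 2 0 0

35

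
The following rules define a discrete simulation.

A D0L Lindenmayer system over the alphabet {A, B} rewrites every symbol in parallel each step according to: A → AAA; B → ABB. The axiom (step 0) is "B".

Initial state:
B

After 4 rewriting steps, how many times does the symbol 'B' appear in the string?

16

0) B
1) ABB
2) AAAABBABB
3) AAAAAAAAAAAAABBABBAAAABBABB
4) AAAAAAAAAAAAAAAAAAAAAAAAAAAAAAAAAAAAAAAABBABBAAAABBABBAAAAAAAAAAAAABBABBAAAABBABB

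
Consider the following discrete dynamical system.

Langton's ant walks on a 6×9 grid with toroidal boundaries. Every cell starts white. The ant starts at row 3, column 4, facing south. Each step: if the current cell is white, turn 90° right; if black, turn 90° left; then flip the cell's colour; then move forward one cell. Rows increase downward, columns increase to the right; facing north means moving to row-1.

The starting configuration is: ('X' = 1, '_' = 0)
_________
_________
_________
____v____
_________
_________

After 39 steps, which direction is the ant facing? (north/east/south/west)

west

t=0: _________
_________
_________
____v____
_________
_________
t=1: _________
_________
_________
___<X____
_________
_________
t=2: _________
_________
___^_____
___XX____
_________
_________
t=3: _________
_________
___X>____
___XX____
_________
_________
t=4: _________
_________
___XX____
___Xv____
_________
_________
t=5: _________
_________
___XX____
___X_>___
_________
_________
t=6: _________
_________
___XX____
___X_X___
_____v___
_________
t=7: _________
_________
___XX____
___X_X___
____<X___
_________
t=8: _________
_________
___XX____
___X^X___
____XX___
_________
t=9: _________
_________
___XX____
___XX>___
____XX___
_________
t=10: _________
_________
___XX^___
___XX____
____XX___
_________
t=11: _________
_________
___XXX>__
___XX____
____XX___
_________
t=12: _________
_________
___XXXX__
___XX_v__
____XX___
_________
t=13: _________
_________
___XXXX__
___XX<X__
____XX___
_________
t=14: _________
_________
___XX^X__
___XXXX__
____XX___
_________
t=15: _________
_________
___X<_X__
___XXXX__
____XX___
_________
t=16: _________
_________
___X__X__
___XvXX__
____XX___
_________
t=17: _________
_________
___X__X__
___X_>X__
____XX___
_________
t=18: _________
_________
___X_^X__
___X__X__
____XX___
_________
t=19: _________
_________
___X_X>__
___X__X__
____XX___
_________
t=20: _________
______^__
___X_X___
___X__X__
____XX___
_________
t=21: _________
______X>_
___X_X___
___X__X__
____XX___
_________
t=22: _________
______XX_
___X_X_v_
___X__X__
____XX___
_________
t=23: _________
______XX_
___X_X<X_
___X__X__
____XX___
_________
t=24: _________
______^X_
___X_XXX_
___X__X__
____XX___
_________
t=25: _________
_____<_X_
___X_XXX_
___X__X__
____XX___
_________
t=26: _____^___
_____X_X_
___X_XXX_
___X__X__
____XX___
_________
t=27: _____X>__
_____X_X_
___X_XXX_
___X__X__
____XX___
_________
t=28: _____XX__
_____XvX_
___X_XXX_
___X__X__
____XX___
_________
t=29: _____XX__
_____<XX_
___X_XXX_
___X__X__
____XX___
_________
t=30: _____XX__
______XX_
___X_vXX_
___X__X__
____XX___
_________
t=31: _____XX__
______XX_
___X__>X_
___X__X__
____XX___
_________
t=32: _____XX__
______^X_
___X___X_
___X__X__
____XX___
_________
t=33: _____XX__
_____<_X_
___X___X_
___X__X__
____XX___
_________
t=34: _____^X__
_____X_X_
___X___X_
___X__X__
____XX___
_________
t=35: ____<_X__
_____X_X_
___X___X_
___X__X__
____XX___
_________
t=36: ____X_X__
_____X_X_
___X___X_
___X__X__
____XX___
____^____
t=37: ____X_X__
_____X_X_
___X___X_
___X__X__
____XX___
____X>___
t=38: ____XvX__
_____X_X_
___X___X_
___X__X__
____XX___
____XX___
t=39: ____<XX__
_____X_X_
___X___X_
___X__X__
____XX___
____XX___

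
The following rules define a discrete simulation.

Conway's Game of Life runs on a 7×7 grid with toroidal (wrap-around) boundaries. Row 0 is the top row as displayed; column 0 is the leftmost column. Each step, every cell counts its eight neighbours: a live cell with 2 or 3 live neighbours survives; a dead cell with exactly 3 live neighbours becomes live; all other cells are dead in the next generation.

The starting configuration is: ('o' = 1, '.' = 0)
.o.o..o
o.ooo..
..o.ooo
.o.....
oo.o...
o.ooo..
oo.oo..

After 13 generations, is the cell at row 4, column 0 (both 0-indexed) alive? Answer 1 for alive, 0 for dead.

0) .o.o..o
o.ooo..
..o.ooo
.o.....
oo.o...
o.ooo..
oo.oo..
1) .....oo
o......
o.o.ooo
.o.oooo
o..oo..
......o
.....oo
2) o....o.
oo..o..
..o....
.o.....
o.oo...
o...o.o
o......
3) o......
oo....o
o.o....
.o.o...
o.oo..o
o..o..o
oo...o.
4) .......
......o
..o...o
...o..o
...oo.o
...ooo.
.o.....
5) .......
.......
o....oo
o.ooo.o
..o...o
..oo.o.
....o..
6) .......
......o
oo.ooo.
..ooo..
o.....o
..oooo.
...oo..
7) .......
o...ooo
oo...oo
..o....
.o....o
..o..oo
..o..o.
8) ....o..
.o..o..
.o..o..
..o..o.
ooo..oo
ooo..oo
.....oo
9) ....o..
...ooo.
.ooooo.
..oooo.
...oo..
..o.o..
.o..o..
10) .......
.......
.o....o
.o.....
.......
..o.oo.
....oo.
11) .......
.......
o......
o......
.......
...ooo.
...ooo.
12) ....o..
.......
.......
.......
....o..
...o.o.
...o.o.
13) ....o..
.......
.......
.......
....o..
...o.o.
...o.o.

0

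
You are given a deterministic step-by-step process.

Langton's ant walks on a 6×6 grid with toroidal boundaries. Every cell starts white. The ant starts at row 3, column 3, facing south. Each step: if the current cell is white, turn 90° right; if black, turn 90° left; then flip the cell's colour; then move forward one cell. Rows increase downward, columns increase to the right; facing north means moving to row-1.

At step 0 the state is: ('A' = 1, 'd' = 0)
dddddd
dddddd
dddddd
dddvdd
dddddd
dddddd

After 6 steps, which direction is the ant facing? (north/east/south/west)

k=0  dddddd
dddddd
dddddd
dddvdd
dddddd
dddddd
k=1  dddddd
dddddd
dddddd
dd<Add
dddddd
dddddd
k=2  dddddd
dddddd
dd^ddd
ddAAdd
dddddd
dddddd
k=3  dddddd
dddddd
ddA>dd
ddAAdd
dddddd
dddddd
k=4  dddddd
dddddd
ddAAdd
ddAvdd
dddddd
dddddd
k=5  dddddd
dddddd
ddAAdd
ddAd>d
dddddd
dddddd
k=6  dddddd
dddddd
ddAAdd
ddAdAd
ddddvd
dddddd

south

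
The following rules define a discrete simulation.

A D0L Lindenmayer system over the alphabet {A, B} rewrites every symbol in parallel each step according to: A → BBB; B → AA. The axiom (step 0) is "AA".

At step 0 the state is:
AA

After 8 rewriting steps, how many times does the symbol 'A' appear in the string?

2592

step 0: AA
step 1: BBBBBB
step 2: AAAAAAAAAAAA
step 3: BBBBBBBBBBBBBBBBBBBBBBBBBBBBBBBBBBBB
step 4: AAAAAAAAAAAAAAAAAAAAAAAAAAAAAAAAAAAAAAAAAAAAAAAAAAAAAAAAAAAAAAAAAAAAAAAA
step 5: BBBBBBBBBBBBBBBBBBBBBBBBBBBBBBBBBBBBBBBBBBBBBBBBBBBBBBBBBB…BBBBBBBBBBBBBBBBBBBBBBBBBBBBBBBBBBBBBBBBBBBBBBBBBBBBBBBBBB  (len 216)
step 6: AAAAAAAAAAAAAAAAAAAAAAAAAAAAAAAAAAAAAAAAAAAAAAAAAAAAAAAAAA…AAAAAAAAAAAAAAAAAAAAAAAAAAAAAAAAAAAAAAAAAAAAAAAAAAAAAAAAAA  (len 432)
step 7: BBBBBBBBBBBBBBBBBBBBBBBBBBBBBBBBBBBBBBBBBBBBBBBBBBBBBBBBBB…BBBBBBBBBBBBBBBBBBBBBBBBBBBBBBBBBBBBBBBBBBBBBBBBBBBBBBBBBB  (len 1296)
step 8: AAAAAAAAAAAAAAAAAAAAAAAAAAAAAAAAAAAAAAAAAAAAAAAAAAAAAAAAAA…AAAAAAAAAAAAAAAAAAAAAAAAAAAAAAAAAAAAAAAAAAAAAAAAAAAAAAAAAA  (len 2592)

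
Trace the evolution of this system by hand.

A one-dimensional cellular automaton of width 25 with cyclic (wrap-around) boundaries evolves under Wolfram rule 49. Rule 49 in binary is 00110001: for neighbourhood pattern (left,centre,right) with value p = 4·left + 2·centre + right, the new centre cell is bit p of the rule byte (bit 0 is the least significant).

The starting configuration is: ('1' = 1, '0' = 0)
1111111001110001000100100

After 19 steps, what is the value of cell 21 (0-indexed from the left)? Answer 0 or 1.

0

[0] 1111111001110001000100100
[1] 0000000100001100110010010
[2] 1111110011100010001001001
[3] 0000001000011001100100100
[4] 1111100111000100010010011
[5] 0000010000110011001001000
[6] 1111001110001000100100111
[7] 0000100001100110010010000
[8] 1110011100010001001001111
[9] 0001000011001100100100000
[10] 1100111000100010010011111
[11] 0010000110011001001000000
[12] 1001110001000100100111111
[13] 0100001100110010010000000
[14] 0011100010001001001111111
[15] 1000011001100100100000000
[16] 0111000100010010011111110
[17] 0000110011001001000000001
[18] 1110001000100100111111100
[19] 0001100110010010000000010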